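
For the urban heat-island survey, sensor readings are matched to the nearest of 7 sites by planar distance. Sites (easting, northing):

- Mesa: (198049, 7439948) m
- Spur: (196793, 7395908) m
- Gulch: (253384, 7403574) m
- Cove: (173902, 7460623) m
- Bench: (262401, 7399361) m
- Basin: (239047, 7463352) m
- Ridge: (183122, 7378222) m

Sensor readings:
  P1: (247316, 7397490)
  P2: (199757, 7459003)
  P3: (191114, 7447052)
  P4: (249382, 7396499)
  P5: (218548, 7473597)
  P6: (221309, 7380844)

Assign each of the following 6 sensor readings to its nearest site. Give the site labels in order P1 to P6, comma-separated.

Gulch, Mesa, Mesa, Gulch, Basin, Spur

P1 → Gulch (d²=73835680.00)
P2 → Mesa (d²=366010289.00)
P3 → Mesa (d²=98561041.00)
P4 → Gulch (d²=66071629.00)
P5 → Basin (d²=525169026.00)
P6 → Spur (d²=827958352.00)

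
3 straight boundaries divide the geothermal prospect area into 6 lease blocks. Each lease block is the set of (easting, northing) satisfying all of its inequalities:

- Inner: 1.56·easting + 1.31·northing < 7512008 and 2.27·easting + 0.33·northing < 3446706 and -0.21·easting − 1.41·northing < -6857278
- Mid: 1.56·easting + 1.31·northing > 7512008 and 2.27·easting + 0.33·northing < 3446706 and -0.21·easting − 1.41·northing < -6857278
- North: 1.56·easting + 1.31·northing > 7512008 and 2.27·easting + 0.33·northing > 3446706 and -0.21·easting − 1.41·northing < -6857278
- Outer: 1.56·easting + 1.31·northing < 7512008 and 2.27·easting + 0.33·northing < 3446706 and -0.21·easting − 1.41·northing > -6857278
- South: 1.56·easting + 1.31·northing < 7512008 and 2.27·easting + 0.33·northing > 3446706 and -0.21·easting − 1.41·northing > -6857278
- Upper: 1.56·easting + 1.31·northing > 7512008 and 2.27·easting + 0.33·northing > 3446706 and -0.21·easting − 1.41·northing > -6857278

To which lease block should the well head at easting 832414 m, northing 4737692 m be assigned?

South

1.56·832414 + 1.31·4737692 = 7504942.360, which is < 7512008
2.27·832414 + 0.33·4737692 = 3453018.140, which is > 3446706
-0.21·832414 − 1.41·4737692 = -6854952.660, which is > -6857278
This sign pattern matches South.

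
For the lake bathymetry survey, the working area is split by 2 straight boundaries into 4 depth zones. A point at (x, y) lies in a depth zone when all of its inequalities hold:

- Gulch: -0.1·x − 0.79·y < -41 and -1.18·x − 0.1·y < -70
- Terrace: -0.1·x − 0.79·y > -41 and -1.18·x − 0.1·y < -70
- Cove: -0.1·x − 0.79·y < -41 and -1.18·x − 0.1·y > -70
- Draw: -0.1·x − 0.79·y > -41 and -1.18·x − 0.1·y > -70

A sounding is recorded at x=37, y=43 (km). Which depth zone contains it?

-0.1·37 − 0.79·43 = -37.670, which is > -41
-1.18·37 − 0.1·43 = -47.960, which is > -70
This sign pattern matches Draw.

Draw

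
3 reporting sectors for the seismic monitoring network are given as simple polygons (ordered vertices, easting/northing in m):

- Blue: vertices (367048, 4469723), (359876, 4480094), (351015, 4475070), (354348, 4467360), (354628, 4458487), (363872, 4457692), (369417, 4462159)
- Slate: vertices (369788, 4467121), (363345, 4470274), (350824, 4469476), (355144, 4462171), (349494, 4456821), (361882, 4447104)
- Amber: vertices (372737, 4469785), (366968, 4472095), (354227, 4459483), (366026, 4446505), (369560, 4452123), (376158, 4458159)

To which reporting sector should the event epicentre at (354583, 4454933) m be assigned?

Slate

Cast a ray rightward from (354583, 4454933). For each polygon, the edges (by vertex number in listed order) whose endpoints lie on opposite sides of northing = 4454933, where each meets that height, and whether that is right or left of the point:
Blue: no edge straddles that height → 0 crossings.
Slate: 5–6 at easting≈351901.0 (left), 6–1 at easting≈364974.2 (right) → 1 crossing.
Amber: 3–4 at easting≈358363.7 (right), 5–6 at easting≈372631.6 (right) → 2 crossings.
Only Slate has an odd count, so the point is inside Slate.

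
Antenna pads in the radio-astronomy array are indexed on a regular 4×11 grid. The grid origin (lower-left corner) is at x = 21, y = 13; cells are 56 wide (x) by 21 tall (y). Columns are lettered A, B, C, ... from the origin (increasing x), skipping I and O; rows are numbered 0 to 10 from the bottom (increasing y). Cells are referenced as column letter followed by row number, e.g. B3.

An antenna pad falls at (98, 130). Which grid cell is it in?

B5

Column index: ⌊(98 − 21) / 56⌋ = ⌊1.375⌋ = 1 → column B
Row offset from origin: ⌊(130 − 13) / 21⌋ = ⌊5.571⌋ = 5 → row 5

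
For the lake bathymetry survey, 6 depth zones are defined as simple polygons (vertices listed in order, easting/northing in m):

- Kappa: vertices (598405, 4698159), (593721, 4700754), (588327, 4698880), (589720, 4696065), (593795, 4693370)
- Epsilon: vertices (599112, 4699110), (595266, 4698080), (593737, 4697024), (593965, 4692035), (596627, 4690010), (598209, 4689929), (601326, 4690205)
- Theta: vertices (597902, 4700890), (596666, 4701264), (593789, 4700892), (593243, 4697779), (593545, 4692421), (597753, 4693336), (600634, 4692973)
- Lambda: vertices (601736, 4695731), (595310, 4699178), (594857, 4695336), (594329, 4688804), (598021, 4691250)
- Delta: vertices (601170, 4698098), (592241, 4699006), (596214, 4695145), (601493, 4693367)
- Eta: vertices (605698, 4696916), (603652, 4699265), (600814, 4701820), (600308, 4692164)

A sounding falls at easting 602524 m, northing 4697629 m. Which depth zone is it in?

Eta

Cast a ray rightward from (602524, 4697629). For each polygon, the edges (by vertex number in listed order) whose endpoints lie on opposite sides of northing = 4697629, where each meets that height, and whether that is right or left of the point:
Kappa: 3–4 at easting≈588946.1 (left), 5–1 at easting≈597894.8 (left) → 0 crossings.
Epsilon: 2–3 at easting≈594613.0 (left), 7–1 at easting≈599480.2 (left) → 0 crossings.
Theta: 4–5 at easting≈593251.5 (left), 7–1 at easting≈599027.3 (left) → 0 crossings.
Lambda: 1–2 at easting≈598197.7 (left), 2–3 at easting≈595127.4 (left) → 0 crossings.
Delta: 2–3 at easting≈593657.9 (left), 4–1 at easting≈601202.0 (left) → 0 crossings.
Eta: 1–2 at easting≈605077.0 (right), 3–4 at easting≈600594.4 (left) → 1 crossing.
Only Eta has an odd count, so the point is inside Eta.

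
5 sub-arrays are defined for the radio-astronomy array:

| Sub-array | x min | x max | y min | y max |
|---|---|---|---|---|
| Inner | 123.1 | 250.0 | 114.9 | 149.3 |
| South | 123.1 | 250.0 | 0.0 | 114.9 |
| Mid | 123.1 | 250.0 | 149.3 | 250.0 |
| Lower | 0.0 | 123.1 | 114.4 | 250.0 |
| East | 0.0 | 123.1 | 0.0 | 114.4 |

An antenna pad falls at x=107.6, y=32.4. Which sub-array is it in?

East

The point has x = 107.6 and y = 32.4.
Only East satisfies 0.0 ≤ x ≤ 123.1 and 0.0 ≤ y ≤ 114.4.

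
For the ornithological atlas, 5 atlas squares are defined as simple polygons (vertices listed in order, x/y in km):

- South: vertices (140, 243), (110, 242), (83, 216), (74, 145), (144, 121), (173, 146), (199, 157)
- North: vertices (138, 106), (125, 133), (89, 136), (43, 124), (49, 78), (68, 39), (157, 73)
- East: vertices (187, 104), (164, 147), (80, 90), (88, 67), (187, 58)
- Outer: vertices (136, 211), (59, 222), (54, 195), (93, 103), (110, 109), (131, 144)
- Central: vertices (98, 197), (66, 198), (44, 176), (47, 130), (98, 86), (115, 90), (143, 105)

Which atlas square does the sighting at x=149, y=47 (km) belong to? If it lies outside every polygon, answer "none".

Cast a ray rightward from (149, 47). For each polygon, the edges (by vertex number in listed order) whose endpoints lie on opposite sides of y = 47, where each meets that height, and whether that is right or left of the point:
South: no edge straddles that height → 0 crossings.
North: 5–6 at x≈64.1 (left), 6–7 at x≈88.9 (left) → 0 crossings.
East: no edge straddles that height → 0 crossings.
Outer: no edge straddles that height → 0 crossings.
Central: no edge straddles that height → 0 crossings.
All counts are even, so the point lies outside every listed polygon.

none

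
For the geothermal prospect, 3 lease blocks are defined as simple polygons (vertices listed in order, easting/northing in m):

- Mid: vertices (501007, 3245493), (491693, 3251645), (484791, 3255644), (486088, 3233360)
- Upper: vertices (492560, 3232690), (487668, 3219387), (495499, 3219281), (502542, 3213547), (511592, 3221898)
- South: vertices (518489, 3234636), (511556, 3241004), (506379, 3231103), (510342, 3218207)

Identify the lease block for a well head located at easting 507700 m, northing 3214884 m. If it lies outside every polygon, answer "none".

Cast a ray rightward from (507700, 3214884). For each polygon, the edges (by vertex number in listed order) whose endpoints lie on opposite sides of northing = 3214884, where each meets that height, and whether that is right or left of the point:
Mid: no edge straddles that height → 0 crossings.
Upper: 3–4 at easting≈500899.8 (left), 4–5 at easting≈503990.9 (left) → 0 crossings.
South: no edge straddles that height → 0 crossings.
All counts are even, so the point lies outside every listed polygon.

none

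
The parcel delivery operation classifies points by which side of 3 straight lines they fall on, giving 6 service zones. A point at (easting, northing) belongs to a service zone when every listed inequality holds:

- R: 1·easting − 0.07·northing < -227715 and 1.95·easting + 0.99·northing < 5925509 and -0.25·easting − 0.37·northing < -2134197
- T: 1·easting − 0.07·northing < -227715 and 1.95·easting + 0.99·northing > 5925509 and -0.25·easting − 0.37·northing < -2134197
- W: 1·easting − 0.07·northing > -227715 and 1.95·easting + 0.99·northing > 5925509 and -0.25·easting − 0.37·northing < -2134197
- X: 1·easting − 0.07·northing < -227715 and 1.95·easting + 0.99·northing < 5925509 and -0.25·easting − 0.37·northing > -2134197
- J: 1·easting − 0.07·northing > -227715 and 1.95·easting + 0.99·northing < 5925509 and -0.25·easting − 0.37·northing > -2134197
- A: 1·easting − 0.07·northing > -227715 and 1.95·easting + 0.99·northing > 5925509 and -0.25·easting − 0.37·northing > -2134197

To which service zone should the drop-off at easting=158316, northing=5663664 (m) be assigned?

R

1·158316 − 0.07·5663664 = -238140.480, which is < -227715
1.95·158316 + 0.99·5663664 = 5915743.560, which is < 5925509
-0.25·158316 − 0.37·5663664 = -2135134.680, which is < -2134197
This sign pattern matches R.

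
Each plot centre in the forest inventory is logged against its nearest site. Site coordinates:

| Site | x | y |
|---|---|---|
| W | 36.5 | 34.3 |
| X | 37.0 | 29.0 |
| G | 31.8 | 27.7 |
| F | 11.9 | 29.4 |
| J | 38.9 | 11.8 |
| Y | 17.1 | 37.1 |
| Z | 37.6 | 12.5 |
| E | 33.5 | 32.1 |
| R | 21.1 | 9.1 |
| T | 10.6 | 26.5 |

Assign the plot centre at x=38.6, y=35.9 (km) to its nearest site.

W

Squared distances to each site:
W: 6.970; X: 50.170; G: 113.480; F: 755.140; J: 580.900; Y: 463.690; Z: 548.560; E: 40.450; R: 1024.490; T: 872.360.
Minimum at W.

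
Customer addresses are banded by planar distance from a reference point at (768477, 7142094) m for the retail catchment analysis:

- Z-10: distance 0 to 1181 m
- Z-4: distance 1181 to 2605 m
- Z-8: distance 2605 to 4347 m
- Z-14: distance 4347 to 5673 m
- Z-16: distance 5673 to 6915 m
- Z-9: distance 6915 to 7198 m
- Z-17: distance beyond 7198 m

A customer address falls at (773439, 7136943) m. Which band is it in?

Z-9

Distance = √((773439−768477)² + (7136943−7142094)²) = √(24621444.000 + 26532801.000) = 7152.220 m.
6915 ≤ 7152.220 < 7198 → Z-9.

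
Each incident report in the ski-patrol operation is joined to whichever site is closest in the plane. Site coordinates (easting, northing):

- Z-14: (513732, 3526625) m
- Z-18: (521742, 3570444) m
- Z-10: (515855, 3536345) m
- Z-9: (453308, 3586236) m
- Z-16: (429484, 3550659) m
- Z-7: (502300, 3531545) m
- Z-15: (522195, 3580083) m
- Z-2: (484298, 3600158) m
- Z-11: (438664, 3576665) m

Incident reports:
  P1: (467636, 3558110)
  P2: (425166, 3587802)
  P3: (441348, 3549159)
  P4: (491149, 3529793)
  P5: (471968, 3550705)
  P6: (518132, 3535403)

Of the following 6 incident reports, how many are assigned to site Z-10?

1

P1 → Z-9
P2 → Z-11
P3 → Z-16
P4 → Z-7
P5 → Z-7
P6 → Z-10
1 of the 6 goes to Z-10.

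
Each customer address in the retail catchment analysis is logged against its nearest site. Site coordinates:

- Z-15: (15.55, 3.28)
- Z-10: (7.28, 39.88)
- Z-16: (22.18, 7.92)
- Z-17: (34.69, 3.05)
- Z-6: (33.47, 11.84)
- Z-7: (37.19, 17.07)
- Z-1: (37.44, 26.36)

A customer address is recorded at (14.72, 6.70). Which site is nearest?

Squared distances to each site:
Z-15: 12.385; Z-10: 1156.266; Z-16: 57.140; Z-17: 412.123; Z-6: 377.982; Z-7: 612.438; Z-1: 902.714.
Minimum at Z-15.

Z-15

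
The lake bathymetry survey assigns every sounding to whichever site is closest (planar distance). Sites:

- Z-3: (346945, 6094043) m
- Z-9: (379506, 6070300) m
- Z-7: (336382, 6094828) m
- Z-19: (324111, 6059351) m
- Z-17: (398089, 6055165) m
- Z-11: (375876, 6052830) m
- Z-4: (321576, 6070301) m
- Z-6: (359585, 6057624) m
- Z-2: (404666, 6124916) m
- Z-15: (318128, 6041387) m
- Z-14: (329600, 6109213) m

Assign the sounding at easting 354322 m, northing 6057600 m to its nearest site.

Squared distances to each site:
Z-3: 1382512378.000; Z-9: 795523856.000; Z-7: 1707767584.000; Z-19: 915770522.000; Z-17: 1921479514.000; Z-11: 487327816.000; Z-4: 1233615917.000; Z-6: 27699745.000; Z-2: 7065962192.000; Z-15: 1572867005.000; Z-14: 3275079053.000.
Minimum at Z-6.

Z-6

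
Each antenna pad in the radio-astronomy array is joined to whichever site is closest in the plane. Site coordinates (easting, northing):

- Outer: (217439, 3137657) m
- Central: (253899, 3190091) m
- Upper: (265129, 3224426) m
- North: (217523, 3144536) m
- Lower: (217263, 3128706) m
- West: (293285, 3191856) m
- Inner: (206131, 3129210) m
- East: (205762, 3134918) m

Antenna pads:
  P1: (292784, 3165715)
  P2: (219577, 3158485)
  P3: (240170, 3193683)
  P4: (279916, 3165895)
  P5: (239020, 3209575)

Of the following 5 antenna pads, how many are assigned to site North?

1

P1 → West
P2 → North
P3 → Central
P4 → West
P5 → Central
1 of the 5 goes to North.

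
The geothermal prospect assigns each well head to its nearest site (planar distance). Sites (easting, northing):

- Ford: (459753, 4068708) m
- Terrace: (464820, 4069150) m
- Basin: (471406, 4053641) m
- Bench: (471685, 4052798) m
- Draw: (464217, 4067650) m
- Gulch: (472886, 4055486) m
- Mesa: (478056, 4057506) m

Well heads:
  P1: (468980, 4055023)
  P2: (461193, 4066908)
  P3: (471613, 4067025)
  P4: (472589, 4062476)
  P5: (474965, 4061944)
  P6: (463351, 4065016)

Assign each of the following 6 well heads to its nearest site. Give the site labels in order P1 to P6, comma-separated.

Basin, Ford, Terrace, Gulch, Mesa, Draw

P1 → Basin (d²=7795400.00)
P2 → Ford (d²=5313600.00)
P3 → Terrace (d²=50660474.00)
P4 → Gulch (d²=48948309.00)
P5 → Mesa (d²=29250125.00)
P6 → Draw (d²=7687912.00)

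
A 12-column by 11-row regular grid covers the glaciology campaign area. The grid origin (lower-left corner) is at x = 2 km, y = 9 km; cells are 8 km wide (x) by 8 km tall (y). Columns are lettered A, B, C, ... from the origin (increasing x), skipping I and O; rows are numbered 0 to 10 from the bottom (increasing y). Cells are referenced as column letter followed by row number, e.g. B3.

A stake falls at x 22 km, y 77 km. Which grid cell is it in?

Column index: ⌊(22 − 2) / 8⌋ = ⌊2.500⌋ = 2 → column C
Row offset from origin: ⌊(77 − 9) / 8⌋ = ⌊8.500⌋ = 8 → row 8

C8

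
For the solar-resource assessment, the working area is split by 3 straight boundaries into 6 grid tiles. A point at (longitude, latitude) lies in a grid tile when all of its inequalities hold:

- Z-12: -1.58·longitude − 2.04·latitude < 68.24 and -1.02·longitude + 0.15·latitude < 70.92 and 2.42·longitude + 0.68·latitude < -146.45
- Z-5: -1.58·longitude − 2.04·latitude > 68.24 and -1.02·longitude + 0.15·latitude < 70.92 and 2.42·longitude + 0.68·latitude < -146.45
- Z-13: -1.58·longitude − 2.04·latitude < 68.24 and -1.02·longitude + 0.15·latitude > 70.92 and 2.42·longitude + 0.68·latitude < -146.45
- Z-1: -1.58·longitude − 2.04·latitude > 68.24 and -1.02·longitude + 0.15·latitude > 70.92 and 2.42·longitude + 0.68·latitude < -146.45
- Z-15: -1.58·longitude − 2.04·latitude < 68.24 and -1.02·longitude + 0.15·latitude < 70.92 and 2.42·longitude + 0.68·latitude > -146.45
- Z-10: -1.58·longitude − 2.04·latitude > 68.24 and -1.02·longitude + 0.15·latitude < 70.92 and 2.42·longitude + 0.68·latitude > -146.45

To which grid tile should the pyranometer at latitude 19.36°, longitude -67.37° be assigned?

-1.58·-67.37 − 2.04·19.36 = 66.950, which is < 68.24
-1.02·-67.37 + 0.15·19.36 = 71.621, which is > 70.92
2.42·-67.37 + 0.68·19.36 = -149.871, which is < -146.45
This sign pattern matches Z-13.

Z-13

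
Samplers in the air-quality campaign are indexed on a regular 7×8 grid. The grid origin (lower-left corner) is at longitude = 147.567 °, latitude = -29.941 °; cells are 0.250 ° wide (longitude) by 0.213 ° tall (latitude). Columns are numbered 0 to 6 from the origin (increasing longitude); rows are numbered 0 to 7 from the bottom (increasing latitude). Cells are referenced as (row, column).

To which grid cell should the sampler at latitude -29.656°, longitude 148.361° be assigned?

Column index: ⌊(148.361 − 147.567) / 0.250⌋ = ⌊3.176⌋ = 3
Row offset from origin: ⌊(-29.656 − -29.941) / 0.213⌋ = ⌊1.338⌋ = 1 → row 1

(1, 3)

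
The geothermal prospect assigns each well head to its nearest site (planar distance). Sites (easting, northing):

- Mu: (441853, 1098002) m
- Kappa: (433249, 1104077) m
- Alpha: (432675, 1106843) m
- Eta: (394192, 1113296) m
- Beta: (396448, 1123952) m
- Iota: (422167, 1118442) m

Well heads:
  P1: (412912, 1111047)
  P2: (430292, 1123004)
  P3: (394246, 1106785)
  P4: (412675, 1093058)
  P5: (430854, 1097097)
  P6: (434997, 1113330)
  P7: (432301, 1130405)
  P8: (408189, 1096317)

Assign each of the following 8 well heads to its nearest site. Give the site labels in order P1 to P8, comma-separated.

Iota, Iota, Eta, Kappa, Kappa, Alpha, Iota, Eta

P1 → Iota (d²=140341050.00)
P2 → Iota (d²=86827469.00)
P3 → Eta (d²=42396037.00)
P4 → Kappa (d²=544707837.00)
P5 → Kappa (d²=54456425.00)
P6 → Alpha (d²=47472853.00)
P7 → Iota (d²=245811325.00)
P8 → Eta (d²=484202450.00)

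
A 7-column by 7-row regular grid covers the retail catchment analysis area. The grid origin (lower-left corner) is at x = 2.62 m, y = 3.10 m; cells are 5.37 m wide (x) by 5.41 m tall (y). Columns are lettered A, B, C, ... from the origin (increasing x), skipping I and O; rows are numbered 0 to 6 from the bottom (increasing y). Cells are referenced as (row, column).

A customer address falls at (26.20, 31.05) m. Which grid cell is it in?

(5, E)

Column index: ⌊(26.20 − 2.62) / 5.37⌋ = ⌊4.391⌋ = 4 → column E
Row offset from origin: ⌊(31.05 − 3.10) / 5.41⌋ = ⌊5.166⌋ = 5 → row 5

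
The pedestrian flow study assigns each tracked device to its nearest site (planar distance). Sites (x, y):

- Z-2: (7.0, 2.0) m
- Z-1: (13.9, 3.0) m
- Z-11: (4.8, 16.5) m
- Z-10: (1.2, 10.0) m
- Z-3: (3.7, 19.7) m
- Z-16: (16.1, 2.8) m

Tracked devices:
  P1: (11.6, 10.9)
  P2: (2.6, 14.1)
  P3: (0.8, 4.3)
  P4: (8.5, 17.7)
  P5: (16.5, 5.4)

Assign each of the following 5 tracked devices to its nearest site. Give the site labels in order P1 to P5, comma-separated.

Z-1, Z-11, Z-10, Z-11, Z-16

P1 → Z-1 (d²=67.70)
P2 → Z-11 (d²=10.60)
P3 → Z-10 (d²=32.65)
P4 → Z-11 (d²=15.13)
P5 → Z-16 (d²=6.92)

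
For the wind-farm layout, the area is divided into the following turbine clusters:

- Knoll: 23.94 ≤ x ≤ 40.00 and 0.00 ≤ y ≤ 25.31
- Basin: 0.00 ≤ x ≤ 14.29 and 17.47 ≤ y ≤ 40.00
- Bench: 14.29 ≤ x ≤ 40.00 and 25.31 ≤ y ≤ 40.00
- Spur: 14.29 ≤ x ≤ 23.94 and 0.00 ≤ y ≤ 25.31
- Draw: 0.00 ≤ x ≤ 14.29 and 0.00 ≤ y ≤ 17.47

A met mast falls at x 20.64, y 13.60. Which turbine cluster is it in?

The point has x = 20.64 and y = 13.60.
Only Spur satisfies 14.29 ≤ x ≤ 23.94 and 0.00 ≤ y ≤ 25.31.

Spur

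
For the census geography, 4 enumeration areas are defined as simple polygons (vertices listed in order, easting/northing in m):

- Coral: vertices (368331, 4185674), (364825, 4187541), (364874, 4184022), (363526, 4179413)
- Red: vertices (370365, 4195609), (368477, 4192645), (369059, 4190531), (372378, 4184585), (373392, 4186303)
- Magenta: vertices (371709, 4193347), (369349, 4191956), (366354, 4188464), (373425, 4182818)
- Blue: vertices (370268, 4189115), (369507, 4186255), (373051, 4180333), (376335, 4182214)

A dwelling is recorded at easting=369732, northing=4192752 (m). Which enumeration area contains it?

Red

Cast a ray rightward from (369732, 4192752). For each polygon, the edges (by vertex number in listed order) whose endpoints lie on opposite sides of northing = 4192752, where each meets that height, and whether that is right or left of the point:
Coral: no edge straddles that height → 0 crossings.
Red: 1–2 at easting≈368545.2 (left), 5–1 at easting≈371294.3 (right) → 1 crossing.
Magenta: 1–2 at easting≈370699.5 (right), 4–1 at easting≈371806.0 (right) → 2 crossings.
Blue: no edge straddles that height → 0 crossings.
Only Red has an odd count, so the point is inside Red.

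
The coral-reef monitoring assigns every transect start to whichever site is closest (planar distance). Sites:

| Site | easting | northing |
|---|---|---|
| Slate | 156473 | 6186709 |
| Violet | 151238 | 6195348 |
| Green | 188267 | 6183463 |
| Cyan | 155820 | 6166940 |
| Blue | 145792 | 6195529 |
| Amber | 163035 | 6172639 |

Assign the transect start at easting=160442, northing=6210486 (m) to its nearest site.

Violet

Squared distances to each site:
Slate: 581098690.000; Violet: 313872660.000; Green: 1504473154.000; Cyan: 1917617000.000; Blue: 438334349.000; Amber: 1439119058.000.
Minimum at Violet.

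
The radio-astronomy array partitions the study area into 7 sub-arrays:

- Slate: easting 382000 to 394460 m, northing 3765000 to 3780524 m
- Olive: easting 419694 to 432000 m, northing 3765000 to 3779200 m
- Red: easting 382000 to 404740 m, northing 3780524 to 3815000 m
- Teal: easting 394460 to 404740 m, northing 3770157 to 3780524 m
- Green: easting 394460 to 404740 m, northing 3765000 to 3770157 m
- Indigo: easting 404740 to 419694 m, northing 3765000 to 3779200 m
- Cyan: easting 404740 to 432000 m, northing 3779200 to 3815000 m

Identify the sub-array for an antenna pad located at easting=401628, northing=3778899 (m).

The point has easting = 401628 and northing = 3778899.
Only Teal satisfies 394460 ≤ easting ≤ 404740 and 3770157 ≤ northing ≤ 3780524.

Teal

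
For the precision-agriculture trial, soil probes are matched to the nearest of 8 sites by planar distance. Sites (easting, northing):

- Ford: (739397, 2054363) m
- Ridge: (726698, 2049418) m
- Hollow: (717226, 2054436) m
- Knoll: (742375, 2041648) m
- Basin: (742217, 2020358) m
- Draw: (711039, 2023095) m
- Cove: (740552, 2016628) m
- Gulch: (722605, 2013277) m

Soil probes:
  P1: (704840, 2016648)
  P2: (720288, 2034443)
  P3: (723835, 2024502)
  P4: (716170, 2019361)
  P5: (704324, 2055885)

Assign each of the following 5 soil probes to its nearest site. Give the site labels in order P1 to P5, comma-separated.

Draw, Draw, Gulch, Draw, Hollow

P1 → Draw (d²=79991410.00)
P2 → Draw (d²=214321105.00)
P3 → Gulch (d²=127513525.00)
P4 → Draw (d²=40269917.00)
P5 → Hollow (d²=168561205.00)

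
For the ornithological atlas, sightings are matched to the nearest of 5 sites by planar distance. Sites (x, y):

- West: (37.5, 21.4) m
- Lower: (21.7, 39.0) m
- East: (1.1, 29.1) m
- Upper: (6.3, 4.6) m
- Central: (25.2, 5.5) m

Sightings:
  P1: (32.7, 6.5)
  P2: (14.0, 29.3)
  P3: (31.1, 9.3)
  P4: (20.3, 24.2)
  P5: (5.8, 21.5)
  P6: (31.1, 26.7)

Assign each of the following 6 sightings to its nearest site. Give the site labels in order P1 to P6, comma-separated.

P1 → Central (d²=57.25)
P2 → Lower (d²=153.38)
P3 → Central (d²=49.25)
P4 → Lower (d²=221.00)
P5 → East (d²=79.85)
P6 → West (d²=69.05)

Central, Lower, Central, Lower, East, West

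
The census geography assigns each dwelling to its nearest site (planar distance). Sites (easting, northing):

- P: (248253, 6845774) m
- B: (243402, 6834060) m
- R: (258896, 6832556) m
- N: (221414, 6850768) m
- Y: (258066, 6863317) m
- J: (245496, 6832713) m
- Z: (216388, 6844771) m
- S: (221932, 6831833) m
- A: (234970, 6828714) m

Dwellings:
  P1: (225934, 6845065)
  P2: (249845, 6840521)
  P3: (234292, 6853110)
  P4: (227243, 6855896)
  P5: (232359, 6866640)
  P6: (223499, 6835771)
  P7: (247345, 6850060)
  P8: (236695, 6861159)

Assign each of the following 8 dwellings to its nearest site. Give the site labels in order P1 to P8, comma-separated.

N, P, N, N, N, S, P, N

P1 → N (d²=52954609.00)
P2 → P (d²=30128473.00)
P3 → N (d²=171327848.00)
P4 → N (d²=60273625.00)
P5 → N (d²=371713409.00)
P6 → S (d²=17963333.00)
P7 → P (d²=19194260.00)
P8 → N (d²=341481842.00)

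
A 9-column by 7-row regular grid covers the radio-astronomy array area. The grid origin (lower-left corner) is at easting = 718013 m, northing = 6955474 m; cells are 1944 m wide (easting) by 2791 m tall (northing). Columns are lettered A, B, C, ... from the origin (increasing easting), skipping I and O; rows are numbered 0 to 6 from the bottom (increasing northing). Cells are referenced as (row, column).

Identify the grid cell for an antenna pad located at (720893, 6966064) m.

Column index: ⌊(720893 − 718013) / 1944⌋ = ⌊1.481⌋ = 1 → column B
Row offset from origin: ⌊(6966064 − 6955474) / 2791⌋ = ⌊3.794⌋ = 3 → row 3

(3, B)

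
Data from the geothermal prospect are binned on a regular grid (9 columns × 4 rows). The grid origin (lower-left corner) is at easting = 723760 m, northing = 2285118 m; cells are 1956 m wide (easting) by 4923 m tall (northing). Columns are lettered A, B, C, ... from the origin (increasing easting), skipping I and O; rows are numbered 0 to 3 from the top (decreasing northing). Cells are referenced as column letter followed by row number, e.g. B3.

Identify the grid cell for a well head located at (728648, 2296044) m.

C1

Column index: ⌊(728648 − 723760) / 1956⌋ = ⌊2.499⌋ = 2 → column C
Row offset from origin: ⌊(2296044 − 2285118) / 4923⌋ = ⌊2.219⌋ = 2 → row 1 (counted from top)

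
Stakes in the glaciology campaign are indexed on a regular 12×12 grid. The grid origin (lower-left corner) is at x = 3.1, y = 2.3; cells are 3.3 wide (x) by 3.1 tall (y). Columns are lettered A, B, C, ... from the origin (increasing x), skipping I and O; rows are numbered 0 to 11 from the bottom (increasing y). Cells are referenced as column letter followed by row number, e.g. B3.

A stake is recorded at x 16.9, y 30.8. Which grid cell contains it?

E9

Column index: ⌊(16.9 − 3.1) / 3.3⌋ = ⌊4.182⌋ = 4 → column E
Row offset from origin: ⌊(30.8 − 2.3) / 3.1⌋ = ⌊9.194⌋ = 9 → row 9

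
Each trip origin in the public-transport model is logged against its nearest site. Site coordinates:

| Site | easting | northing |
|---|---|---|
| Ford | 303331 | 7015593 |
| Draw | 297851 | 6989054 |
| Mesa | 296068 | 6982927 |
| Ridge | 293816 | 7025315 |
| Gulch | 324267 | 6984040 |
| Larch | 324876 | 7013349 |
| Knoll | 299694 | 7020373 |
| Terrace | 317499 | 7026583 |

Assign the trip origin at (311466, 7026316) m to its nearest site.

Terrace

Squared distances to each site:
Ford: 181160954.000; Draw: 1573824869.000; Mesa: 2119703725.000; Ridge: 312524501.000; Gulch: 1951125777.000; Larch: 347971189.000; Knoll: 173899233.000; Terrace: 36468378.000.
Minimum at Terrace.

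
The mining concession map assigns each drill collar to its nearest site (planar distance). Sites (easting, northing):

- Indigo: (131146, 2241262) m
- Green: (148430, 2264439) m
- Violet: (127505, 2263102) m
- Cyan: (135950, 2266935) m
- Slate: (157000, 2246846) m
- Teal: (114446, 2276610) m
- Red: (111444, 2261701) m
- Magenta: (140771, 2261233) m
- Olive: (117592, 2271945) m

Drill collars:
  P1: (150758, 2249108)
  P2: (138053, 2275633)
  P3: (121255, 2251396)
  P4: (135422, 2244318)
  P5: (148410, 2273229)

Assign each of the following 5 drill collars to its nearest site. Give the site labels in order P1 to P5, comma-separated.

P1 → Slate (d²=44079208.00)
P2 → Cyan (d²=80077813.00)
P3 → Violet (d²=176092936.00)
P4 → Indigo (d²=27623312.00)
P5 → Green (d²=77264500.00)

Slate, Cyan, Violet, Indigo, Green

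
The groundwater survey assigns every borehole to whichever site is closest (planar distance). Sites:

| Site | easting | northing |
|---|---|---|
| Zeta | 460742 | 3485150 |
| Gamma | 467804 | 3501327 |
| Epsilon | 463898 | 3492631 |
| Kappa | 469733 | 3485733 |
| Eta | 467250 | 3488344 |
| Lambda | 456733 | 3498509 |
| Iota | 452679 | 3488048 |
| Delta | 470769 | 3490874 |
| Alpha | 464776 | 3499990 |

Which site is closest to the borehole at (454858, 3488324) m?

Squared distances to each site:
Zeta: 44695732.000; Gamma: 336676925.000; Epsilon: 100271849.000; Kappa: 227978906.000; Eta: 153562064.000; Lambda: 107249850.000; Iota: 4824217.000; Delta: 259662421.000; Alpha: 234462280.000.
Minimum at Iota.

Iota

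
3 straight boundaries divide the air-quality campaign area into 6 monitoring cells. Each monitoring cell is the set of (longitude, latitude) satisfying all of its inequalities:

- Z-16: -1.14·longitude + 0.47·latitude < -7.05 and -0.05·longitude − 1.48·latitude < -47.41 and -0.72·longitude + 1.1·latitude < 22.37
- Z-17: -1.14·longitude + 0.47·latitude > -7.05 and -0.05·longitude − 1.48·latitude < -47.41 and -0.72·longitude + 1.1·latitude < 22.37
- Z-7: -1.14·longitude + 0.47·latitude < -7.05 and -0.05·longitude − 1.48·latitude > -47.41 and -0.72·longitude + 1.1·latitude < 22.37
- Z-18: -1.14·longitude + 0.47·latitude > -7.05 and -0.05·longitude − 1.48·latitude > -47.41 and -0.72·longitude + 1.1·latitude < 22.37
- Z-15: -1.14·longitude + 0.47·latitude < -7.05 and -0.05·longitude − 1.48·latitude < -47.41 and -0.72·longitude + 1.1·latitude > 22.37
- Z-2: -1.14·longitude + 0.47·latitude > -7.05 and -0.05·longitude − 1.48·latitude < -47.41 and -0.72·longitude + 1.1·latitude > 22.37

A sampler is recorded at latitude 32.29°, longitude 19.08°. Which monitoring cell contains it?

-1.14·19.08 + 0.47·32.29 = -6.575, which is > -7.05
-0.05·19.08 − 1.48·32.29 = -48.743, which is < -47.41
-0.72·19.08 + 1.1·32.29 = 21.781, which is < 22.37
This sign pattern matches Z-17.

Z-17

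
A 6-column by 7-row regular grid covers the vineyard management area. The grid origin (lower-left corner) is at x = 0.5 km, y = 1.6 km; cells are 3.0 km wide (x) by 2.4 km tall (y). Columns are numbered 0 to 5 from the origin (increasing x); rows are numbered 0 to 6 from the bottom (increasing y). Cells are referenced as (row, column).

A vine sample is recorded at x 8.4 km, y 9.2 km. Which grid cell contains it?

Column index: ⌊(8.4 − 0.5) / 3.0⌋ = ⌊2.633⌋ = 2
Row offset from origin: ⌊(9.2 − 1.6) / 2.4⌋ = ⌊3.167⌋ = 3 → row 3

(3, 2)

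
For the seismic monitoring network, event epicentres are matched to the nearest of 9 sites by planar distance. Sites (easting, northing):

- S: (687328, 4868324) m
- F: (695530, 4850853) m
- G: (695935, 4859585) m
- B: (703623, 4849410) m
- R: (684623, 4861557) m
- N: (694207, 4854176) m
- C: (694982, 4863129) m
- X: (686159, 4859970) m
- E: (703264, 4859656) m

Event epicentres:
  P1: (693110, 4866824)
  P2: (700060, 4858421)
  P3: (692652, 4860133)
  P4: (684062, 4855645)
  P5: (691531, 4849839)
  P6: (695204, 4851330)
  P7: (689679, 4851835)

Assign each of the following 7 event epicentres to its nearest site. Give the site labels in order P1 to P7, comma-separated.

P1 → C (d²=17157409.00)
P2 → E (d²=11790841.00)
P3 → G (d²=11078393.00)
P4 → X (d²=23103034.00)
P5 → F (d²=17020197.00)
P6 → F (d²=333805.00)
P7 → N (d²=25983065.00)

C, E, G, X, F, F, N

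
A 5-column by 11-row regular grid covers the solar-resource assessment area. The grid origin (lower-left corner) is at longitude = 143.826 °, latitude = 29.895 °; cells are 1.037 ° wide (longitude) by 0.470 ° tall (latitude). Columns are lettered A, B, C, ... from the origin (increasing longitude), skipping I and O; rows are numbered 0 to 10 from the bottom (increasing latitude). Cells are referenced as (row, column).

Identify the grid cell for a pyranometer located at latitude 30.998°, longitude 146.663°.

Column index: ⌊(146.663 − 143.826) / 1.037⌋ = ⌊2.736⌋ = 2 → column C
Row offset from origin: ⌊(30.998 − 29.895) / 0.470⌋ = ⌊2.347⌋ = 2 → row 2

(2, C)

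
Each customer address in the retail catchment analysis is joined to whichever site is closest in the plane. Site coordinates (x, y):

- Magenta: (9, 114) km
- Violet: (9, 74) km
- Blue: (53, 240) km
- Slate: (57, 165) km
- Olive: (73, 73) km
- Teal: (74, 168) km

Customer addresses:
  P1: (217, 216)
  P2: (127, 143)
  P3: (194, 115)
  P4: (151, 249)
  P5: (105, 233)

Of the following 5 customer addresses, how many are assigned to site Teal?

2

P1 → Teal
P2 → Teal
P3 → Olive
P4 → Blue
P5 → Blue
2 of the 5 go to Teal.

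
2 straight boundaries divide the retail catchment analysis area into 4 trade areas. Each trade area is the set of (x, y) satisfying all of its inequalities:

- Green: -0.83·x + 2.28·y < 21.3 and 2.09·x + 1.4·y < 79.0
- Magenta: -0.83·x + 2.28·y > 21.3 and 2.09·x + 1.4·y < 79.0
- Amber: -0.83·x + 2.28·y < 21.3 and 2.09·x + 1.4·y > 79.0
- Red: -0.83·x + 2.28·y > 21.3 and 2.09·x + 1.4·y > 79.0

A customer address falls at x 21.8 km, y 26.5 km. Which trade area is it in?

-0.83·21.8 + 2.28·26.5 = 42.326, which is > 21.3
2.09·21.8 + 1.4·26.5 = 82.662, which is > 79.0
This sign pattern matches Red.

Red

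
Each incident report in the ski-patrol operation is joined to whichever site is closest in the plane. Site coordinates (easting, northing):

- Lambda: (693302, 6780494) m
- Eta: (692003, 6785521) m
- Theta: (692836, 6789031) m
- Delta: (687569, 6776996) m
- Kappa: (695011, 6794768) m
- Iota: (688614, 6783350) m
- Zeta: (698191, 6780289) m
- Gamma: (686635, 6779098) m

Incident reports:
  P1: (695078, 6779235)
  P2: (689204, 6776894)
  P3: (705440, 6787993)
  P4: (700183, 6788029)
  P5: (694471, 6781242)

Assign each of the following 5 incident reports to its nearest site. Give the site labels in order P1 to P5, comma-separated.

Lambda, Delta, Zeta, Theta, Lambda

P1 → Lambda (d²=4739257.00)
P2 → Delta (d²=2683629.00)
P3 → Zeta (d²=111899617.00)
P4 → Theta (d²=54982413.00)
P5 → Lambda (d²=1926065.00)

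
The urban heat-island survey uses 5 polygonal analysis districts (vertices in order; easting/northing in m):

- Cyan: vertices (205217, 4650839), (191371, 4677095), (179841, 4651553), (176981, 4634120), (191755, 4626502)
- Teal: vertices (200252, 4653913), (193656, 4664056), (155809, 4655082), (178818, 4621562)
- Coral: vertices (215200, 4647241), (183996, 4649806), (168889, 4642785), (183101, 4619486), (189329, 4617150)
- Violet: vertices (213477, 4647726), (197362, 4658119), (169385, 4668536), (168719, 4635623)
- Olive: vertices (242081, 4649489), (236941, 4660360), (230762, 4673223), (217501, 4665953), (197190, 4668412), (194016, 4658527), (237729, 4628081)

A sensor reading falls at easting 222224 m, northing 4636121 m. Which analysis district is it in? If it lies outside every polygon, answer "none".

none

Cast a ray rightward from (222224, 4636121). For each polygon, the edges (by vertex number in listed order) whose endpoints lie on opposite sides of northing = 4636121, where each meets that height, and whether that is right or left of the point:
Cyan: 3–4 at easting≈177309.3 (left), 5–1 at easting≈197075.7 (left) → 0 crossings.
Teal: 3–4 at easting≈168824.3 (left), 4–1 at easting≈188464.0 (left) → 0 crossings.
Coral: 3–4 at easting≈172953.9 (left), 5–1 at easting≈205639.5 (left) → 0 crossings.
Violet: 3–4 at easting≈168729.1 (left), 4–1 at easting≈170560.6 (left) → 0 crossings.
Olive: 6–7 at easting≈226185.5 (right), 7–1 at easting≈239363.4 (right) → 2 crossings.
All counts are even, so the point lies outside every listed polygon.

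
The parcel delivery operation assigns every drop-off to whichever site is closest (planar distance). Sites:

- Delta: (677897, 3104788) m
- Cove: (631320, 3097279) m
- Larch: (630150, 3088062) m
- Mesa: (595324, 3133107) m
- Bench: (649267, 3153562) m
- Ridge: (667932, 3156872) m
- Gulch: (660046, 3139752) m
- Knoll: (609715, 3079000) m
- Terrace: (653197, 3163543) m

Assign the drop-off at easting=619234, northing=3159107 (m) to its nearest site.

Squared distances to each site:
Delta: 6391901330.000; Cove: 3968772980.000; Larch: 5166551081.000; Mesa: 1247688100.000; Bench: 932728114.000; Ridge: 2376490429.000; Gulch: 2040235369.000; Knoll: 6507742810.000; Terrace: 1173163465.000.
Minimum at Bench.

Bench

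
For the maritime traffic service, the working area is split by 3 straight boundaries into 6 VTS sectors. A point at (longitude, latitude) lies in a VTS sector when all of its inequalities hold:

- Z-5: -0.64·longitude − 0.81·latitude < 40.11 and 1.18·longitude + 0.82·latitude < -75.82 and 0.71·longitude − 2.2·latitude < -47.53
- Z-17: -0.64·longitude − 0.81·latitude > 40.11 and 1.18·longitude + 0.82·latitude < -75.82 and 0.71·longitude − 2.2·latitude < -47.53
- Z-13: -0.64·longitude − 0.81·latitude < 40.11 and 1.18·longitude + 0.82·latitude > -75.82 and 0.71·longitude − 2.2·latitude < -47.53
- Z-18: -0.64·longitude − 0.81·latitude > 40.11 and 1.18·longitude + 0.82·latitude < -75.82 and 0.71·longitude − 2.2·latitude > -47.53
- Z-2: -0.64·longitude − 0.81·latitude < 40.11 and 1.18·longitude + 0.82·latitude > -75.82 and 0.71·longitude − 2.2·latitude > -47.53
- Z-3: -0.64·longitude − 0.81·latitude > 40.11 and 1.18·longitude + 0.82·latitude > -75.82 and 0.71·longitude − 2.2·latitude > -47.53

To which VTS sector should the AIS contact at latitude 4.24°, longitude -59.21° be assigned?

Z-13

-0.64·-59.21 − 0.81·4.24 = 34.460, which is < 40.11
1.18·-59.21 + 0.82·4.24 = -66.391, which is > -75.82
0.71·-59.21 − 2.2·4.24 = -51.367, which is < -47.53
This sign pattern matches Z-13.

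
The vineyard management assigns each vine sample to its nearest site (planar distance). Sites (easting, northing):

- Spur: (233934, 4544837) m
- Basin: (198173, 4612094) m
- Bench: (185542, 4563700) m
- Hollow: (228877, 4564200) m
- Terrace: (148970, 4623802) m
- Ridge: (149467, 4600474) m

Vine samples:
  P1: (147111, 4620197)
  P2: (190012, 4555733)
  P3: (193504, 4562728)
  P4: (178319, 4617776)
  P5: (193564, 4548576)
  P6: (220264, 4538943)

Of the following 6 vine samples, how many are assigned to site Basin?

1

P1 → Terrace
P2 → Bench
P3 → Bench
P4 → Basin
P5 → Bench
P6 → Spur
1 of the 6 goes to Basin.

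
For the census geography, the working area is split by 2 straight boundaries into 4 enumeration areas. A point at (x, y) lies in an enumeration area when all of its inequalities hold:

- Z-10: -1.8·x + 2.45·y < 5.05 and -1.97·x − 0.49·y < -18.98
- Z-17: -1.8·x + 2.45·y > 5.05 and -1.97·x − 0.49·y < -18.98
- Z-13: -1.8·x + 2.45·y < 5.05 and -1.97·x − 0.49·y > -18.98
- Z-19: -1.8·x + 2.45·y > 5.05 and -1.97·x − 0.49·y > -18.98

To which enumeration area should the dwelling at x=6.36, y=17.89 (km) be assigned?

Z-17

-1.8·6.36 + 2.45·17.89 = 32.383, which is > 5.05
-1.97·6.36 − 0.49·17.89 = -21.295, which is < -18.98
This sign pattern matches Z-17.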